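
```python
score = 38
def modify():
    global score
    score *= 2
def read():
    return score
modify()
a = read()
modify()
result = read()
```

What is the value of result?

Step 1: score = 38.
Step 2: First modify(): score = 38 * 2 = 76.
Step 3: Second modify(): score = 76 * 2 = 152.
Step 4: read() returns 152

The answer is 152.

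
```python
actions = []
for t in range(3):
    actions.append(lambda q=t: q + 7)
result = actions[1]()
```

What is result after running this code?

Step 1: Default argument q=t captures t's value at definition time.
Step 2: actions[1] was defined when t = 1, so q defaults to 1.
Step 3: result = 1 + 7 = 8 (default arg fixes the late binding issue)

The answer is 8.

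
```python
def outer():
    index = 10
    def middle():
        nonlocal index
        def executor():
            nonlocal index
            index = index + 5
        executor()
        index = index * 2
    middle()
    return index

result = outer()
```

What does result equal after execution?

Step 1: index = 10.
Step 2: executor() adds 5: index = 10 + 5 = 15.
Step 3: middle() doubles: index = 15 * 2 = 30.
Step 4: result = 30

The answer is 30.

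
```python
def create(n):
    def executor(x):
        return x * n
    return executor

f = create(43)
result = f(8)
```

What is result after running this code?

Step 1: create(43) creates a closure capturing n = 43.
Step 2: f(8) computes 8 * 43 = 344.
Step 3: result = 344

The answer is 344.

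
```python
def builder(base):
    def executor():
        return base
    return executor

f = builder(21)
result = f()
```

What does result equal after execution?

Step 1: builder(21) creates closure capturing base = 21.
Step 2: f() returns the captured base = 21.
Step 3: result = 21

The answer is 21.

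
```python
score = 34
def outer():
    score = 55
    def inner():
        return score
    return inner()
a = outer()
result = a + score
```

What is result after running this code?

Step 1: outer() has local score = 55. inner() reads from enclosing.
Step 2: outer() returns 55. Global score = 34 unchanged.
Step 3: result = 55 + 34 = 89

The answer is 89.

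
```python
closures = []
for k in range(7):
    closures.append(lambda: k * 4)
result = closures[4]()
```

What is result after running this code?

Step 1: All lambdas reference the same variable k (late binding).
Step 2: After the loop, k = 6. Every lambda returns k * 4.
Step 3: closures[4]() = 6 * 4 = 24

The answer is 24.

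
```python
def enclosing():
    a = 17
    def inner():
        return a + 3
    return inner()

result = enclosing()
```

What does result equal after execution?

Step 1: enclosing() defines a = 17.
Step 2: inner() reads a = 17 from enclosing scope, returns 17 + 3 = 20.
Step 3: result = 20

The answer is 20.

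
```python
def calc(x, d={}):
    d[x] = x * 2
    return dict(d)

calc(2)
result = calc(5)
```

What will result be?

Step 1: Mutable default dict is shared across calls.
Step 2: First call adds 2: 4. Second call adds 5: 10.
Step 3: result = {2: 4, 5: 10}

The answer is {2: 4, 5: 10}.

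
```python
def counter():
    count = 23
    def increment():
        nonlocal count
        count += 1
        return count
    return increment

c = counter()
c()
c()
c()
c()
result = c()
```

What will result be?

Step 1: counter() creates closure with count = 23.
Step 2: Each c() call increments count via nonlocal. After 5 calls: 23 + 5 = 28.
Step 3: result = 28

The answer is 28.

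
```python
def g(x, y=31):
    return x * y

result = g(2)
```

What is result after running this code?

Step 1: g(2) uses default y = 31.
Step 2: Returns 2 * 31 = 62.
Step 3: result = 62

The answer is 62.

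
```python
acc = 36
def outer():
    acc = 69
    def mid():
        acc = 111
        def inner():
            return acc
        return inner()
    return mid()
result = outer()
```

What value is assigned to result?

Step 1: Three levels of shadowing: global 36, outer 69, mid 111.
Step 2: inner() finds acc = 111 in enclosing mid() scope.
Step 3: result = 111

The answer is 111.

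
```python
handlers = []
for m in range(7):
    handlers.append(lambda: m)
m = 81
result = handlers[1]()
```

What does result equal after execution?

Step 1: Lambdas capture the variable m by reference, not by value.
Step 2: After the loop, m is reassigned to 81.
Step 3: handlers[1]() looks up the current m = 81. result = 81

The answer is 81.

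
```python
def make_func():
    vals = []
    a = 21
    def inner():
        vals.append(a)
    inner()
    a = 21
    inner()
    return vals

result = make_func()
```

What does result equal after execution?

Step 1: a = 21. inner() appends current a to vals.
Step 2: First inner(): appends 21. Then a = 21.
Step 3: Second inner(): appends 21 (closure sees updated a). result = [21, 21]

The answer is [21, 21].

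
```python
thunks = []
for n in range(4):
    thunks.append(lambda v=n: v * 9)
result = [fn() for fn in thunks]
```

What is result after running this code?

Step 1: Default arg v=n captures n at each iteration.
Step 2: thunks[k] has v defaulting to k, returns k * 9.
Step 3: result = [0, 9, 18, 27]

The answer is [0, 9, 18, 27].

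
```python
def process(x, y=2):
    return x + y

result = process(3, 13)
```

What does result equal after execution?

Step 1: process(3, 13) overrides default y with 13.
Step 2: Returns 3 + 13 = 16.
Step 3: result = 16

The answer is 16.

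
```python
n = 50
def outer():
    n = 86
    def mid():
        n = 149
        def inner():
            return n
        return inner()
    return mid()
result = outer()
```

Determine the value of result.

Step 1: Three levels of shadowing: global 50, outer 86, mid 149.
Step 2: inner() finds n = 149 in enclosing mid() scope.
Step 3: result = 149

The answer is 149.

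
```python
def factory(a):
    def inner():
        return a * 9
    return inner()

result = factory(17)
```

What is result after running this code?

Step 1: factory(17) binds parameter a = 17.
Step 2: inner() accesses a = 17 from enclosing scope.
Step 3: result = 17 * 9 = 153

The answer is 153.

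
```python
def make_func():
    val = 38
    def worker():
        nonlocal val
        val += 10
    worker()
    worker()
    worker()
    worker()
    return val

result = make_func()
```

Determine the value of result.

Step 1: val starts at 38.
Step 2: worker() is called 4 times, each adding 10.
Step 3: val = 38 + 10 * 4 = 78

The answer is 78.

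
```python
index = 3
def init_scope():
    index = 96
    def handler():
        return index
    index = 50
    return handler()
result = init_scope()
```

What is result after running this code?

Step 1: init_scope() sets index = 96, then later index = 50.
Step 2: handler() is called after index is reassigned to 50. Closures capture variables by reference, not by value.
Step 3: result = 50

The answer is 50.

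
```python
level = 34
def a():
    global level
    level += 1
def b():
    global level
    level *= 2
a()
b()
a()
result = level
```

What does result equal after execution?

Step 1: level = 34.
Step 2: a(): level = 34 + 1 = 35.
Step 3: b(): level = 35 * 2 = 70.
Step 4: a(): level = 70 + 1 = 71

The answer is 71.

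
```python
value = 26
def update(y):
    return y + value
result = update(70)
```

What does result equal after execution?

Step 1: value = 26 is defined globally.
Step 2: update(70) uses parameter y = 70 and looks up value from global scope = 26.
Step 3: result = 70 + 26 = 96

The answer is 96.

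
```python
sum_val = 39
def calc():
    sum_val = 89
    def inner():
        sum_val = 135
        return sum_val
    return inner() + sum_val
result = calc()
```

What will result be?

Step 1: calc() has local sum_val = 89. inner() has local sum_val = 135.
Step 2: inner() returns its local sum_val = 135.
Step 3: calc() returns 135 + its own sum_val (89) = 224

The answer is 224.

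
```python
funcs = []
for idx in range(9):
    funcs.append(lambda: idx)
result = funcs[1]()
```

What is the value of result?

Step 1: The loop creates 9 lambdas, all referencing the same variable idx.
Step 2: After the loop, idx = 8 (final value).
Step 3: funcs[1]() looks up idx at call time and finds 8. This is the late binding gotcha. result = 8

The answer is 8.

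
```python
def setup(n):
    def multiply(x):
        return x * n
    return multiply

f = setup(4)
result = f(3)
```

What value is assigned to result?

Step 1: setup(4) returns multiply closure with n = 4.
Step 2: f(3) computes 3 * 4 = 12.
Step 3: result = 12

The answer is 12.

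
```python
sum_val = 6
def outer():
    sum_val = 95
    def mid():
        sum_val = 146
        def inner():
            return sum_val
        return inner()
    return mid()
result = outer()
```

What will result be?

Step 1: Three levels of shadowing: global 6, outer 95, mid 146.
Step 2: inner() finds sum_val = 146 in enclosing mid() scope.
Step 3: result = 146

The answer is 146.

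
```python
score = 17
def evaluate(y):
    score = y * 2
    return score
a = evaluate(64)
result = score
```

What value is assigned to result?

Step 1: Global score = 17.
Step 2: evaluate(64) creates local score = 64 * 2 = 128.
Step 3: Global score unchanged because no global keyword. result = 17

The answer is 17.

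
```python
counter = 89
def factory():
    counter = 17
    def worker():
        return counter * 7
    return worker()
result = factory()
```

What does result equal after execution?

Step 1: factory() shadows global counter with counter = 17.
Step 2: worker() finds counter = 17 in enclosing scope, computes 17 * 7 = 119.
Step 3: result = 119

The answer is 119.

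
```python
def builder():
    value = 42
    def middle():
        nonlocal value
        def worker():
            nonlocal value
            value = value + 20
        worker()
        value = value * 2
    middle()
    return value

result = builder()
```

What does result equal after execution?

Step 1: value = 42.
Step 2: worker() adds 20: value = 42 + 20 = 62.
Step 3: middle() doubles: value = 62 * 2 = 124.
Step 4: result = 124

The answer is 124.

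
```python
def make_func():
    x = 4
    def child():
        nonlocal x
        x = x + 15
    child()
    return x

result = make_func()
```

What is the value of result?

Step 1: make_func() sets x = 4.
Step 2: child() uses nonlocal to modify x in make_func's scope: x = 4 + 15 = 19.
Step 3: make_func() returns the modified x = 19

The answer is 19.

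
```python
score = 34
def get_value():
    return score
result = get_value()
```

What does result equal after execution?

Step 1: score = 34 is defined in the global scope.
Step 2: get_value() looks up score. No local score exists, so Python checks the global scope via LEGB rule and finds score = 34.
Step 3: result = 34

The answer is 34.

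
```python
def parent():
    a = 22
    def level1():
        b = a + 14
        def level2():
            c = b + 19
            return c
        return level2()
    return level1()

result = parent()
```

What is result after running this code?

Step 1: a = 22. b = a + 14 = 36.
Step 2: c = b + 19 = 36 + 19 = 55.
Step 3: result = 55

The answer is 55.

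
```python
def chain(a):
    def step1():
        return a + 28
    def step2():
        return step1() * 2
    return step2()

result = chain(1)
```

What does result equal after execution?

Step 1: chain(1) captures a = 1.
Step 2: step2() calls step1() which returns 1 + 28 = 29.
Step 3: step2() returns 29 * 2 = 58

The answer is 58.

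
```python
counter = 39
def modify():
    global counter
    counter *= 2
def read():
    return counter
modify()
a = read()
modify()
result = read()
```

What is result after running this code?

Step 1: counter = 39.
Step 2: First modify(): counter = 39 * 2 = 78.
Step 3: Second modify(): counter = 78 * 2 = 156.
Step 4: read() returns 156

The answer is 156.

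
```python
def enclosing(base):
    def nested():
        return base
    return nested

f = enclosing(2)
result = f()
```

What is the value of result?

Step 1: enclosing(2) creates closure capturing base = 2.
Step 2: f() returns the captured base = 2.
Step 3: result = 2

The answer is 2.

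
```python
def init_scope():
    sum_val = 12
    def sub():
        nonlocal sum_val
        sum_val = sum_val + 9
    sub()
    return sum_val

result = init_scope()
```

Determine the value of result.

Step 1: init_scope() sets sum_val = 12.
Step 2: sub() uses nonlocal to modify sum_val in init_scope's scope: sum_val = 12 + 9 = 21.
Step 3: init_scope() returns the modified sum_val = 21

The answer is 21.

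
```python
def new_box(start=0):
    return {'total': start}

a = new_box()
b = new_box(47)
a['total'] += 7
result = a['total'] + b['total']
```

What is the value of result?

Step 1: new_box() returns a new dict each call (immutable default 0).
Step 2: a = {'total': 0}, b = {'total': 47}.
Step 3: a['total'] += 7 = 7. result = 7 + 47 = 54

The answer is 54.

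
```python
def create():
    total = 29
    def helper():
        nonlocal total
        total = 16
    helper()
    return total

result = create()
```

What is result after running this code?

Step 1: create() sets total = 29.
Step 2: helper() uses nonlocal to reassign total = 16.
Step 3: result = 16

The answer is 16.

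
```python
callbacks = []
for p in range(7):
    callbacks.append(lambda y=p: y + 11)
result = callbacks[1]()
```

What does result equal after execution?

Step 1: Default argument y=p captures p's value at definition time.
Step 2: callbacks[1] was defined when p = 1, so y defaults to 1.
Step 3: result = 1 + 11 = 12 (default arg fixes the late binding issue)

The answer is 12.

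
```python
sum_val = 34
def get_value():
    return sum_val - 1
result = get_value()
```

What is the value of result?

Step 1: sum_val = 34 is defined globally.
Step 2: get_value() looks up sum_val from global scope = 34, then computes 34 - 1 = 33.
Step 3: result = 33

The answer is 33.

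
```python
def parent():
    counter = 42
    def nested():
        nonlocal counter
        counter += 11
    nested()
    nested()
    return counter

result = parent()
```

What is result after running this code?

Step 1: counter starts at 42.
Step 2: nested() is called 2 times, each adding 11.
Step 3: counter = 42 + 11 * 2 = 64

The answer is 64.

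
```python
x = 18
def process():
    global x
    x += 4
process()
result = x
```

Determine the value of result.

Step 1: x = 18 globally.
Step 2: process() modifies global x: x += 4 = 22.
Step 3: result = 22

The answer is 22.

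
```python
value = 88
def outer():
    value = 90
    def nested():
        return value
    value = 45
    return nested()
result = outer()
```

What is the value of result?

Step 1: outer() sets value = 90, then later value = 45.
Step 2: nested() is called after value is reassigned to 45. Closures capture variables by reference, not by value.
Step 3: result = 45

The answer is 45.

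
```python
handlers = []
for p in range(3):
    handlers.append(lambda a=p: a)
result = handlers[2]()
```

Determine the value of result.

Step 1: Default argument a=p captures p's value at each iteration.
Step 2: handlers[2] captured a = 2 when p was 2.
Step 3: result = 2

The answer is 2.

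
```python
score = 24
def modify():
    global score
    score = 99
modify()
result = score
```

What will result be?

Step 1: score = 24 globally.
Step 2: modify() declares global score and sets it to 99.
Step 3: After modify(), global score = 99. result = 99

The answer is 99.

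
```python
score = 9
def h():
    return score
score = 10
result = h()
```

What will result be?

Step 1: score is first set to 9, then reassigned to 10.
Step 2: h() is called after the reassignment, so it looks up the current global score = 10.
Step 3: result = 10

The answer is 10.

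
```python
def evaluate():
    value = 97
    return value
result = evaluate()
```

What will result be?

Step 1: evaluate() defines value = 97 in its local scope.
Step 2: return value finds the local variable value = 97.
Step 3: result = 97

The answer is 97.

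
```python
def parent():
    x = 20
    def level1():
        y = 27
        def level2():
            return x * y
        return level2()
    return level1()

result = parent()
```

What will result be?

Step 1: x = 20 in parent. y = 27 in level1.
Step 2: level2() reads x = 20 and y = 27 from enclosing scopes.
Step 3: result = 20 * 27 = 540

The answer is 540.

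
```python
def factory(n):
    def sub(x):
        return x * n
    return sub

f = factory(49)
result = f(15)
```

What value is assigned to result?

Step 1: factory(49) creates a closure capturing n = 49.
Step 2: f(15) computes 15 * 49 = 735.
Step 3: result = 735

The answer is 735.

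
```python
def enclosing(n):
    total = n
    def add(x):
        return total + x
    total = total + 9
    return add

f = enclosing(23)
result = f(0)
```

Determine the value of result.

Step 1: enclosing(23) sets total = 23, then total = 23 + 9 = 32.
Step 2: Closures capture by reference, so add sees total = 32.
Step 3: f(0) returns 32 + 0 = 32

The answer is 32.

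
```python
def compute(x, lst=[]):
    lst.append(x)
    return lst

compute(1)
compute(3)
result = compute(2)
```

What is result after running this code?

Step 1: Mutable default argument gotcha! The list [] is created once.
Step 2: Each call appends to the SAME list: [1], [1, 3], [1, 3, 2].
Step 3: result = [1, 3, 2]

The answer is [1, 3, 2].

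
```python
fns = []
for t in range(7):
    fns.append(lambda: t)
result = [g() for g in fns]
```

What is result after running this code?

Step 1: All 7 lambdas share the same variable t.
Step 2: After the loop, t = 6.
Step 3: Each call returns 6. result = [6, 6, 6, 6, 6, 6, 6]

The answer is [6, 6, 6, 6, 6, 6, 6].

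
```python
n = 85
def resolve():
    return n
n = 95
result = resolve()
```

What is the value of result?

Step 1: n is first set to 85, then reassigned to 95.
Step 2: resolve() is called after the reassignment, so it looks up the current global n = 95.
Step 3: result = 95

The answer is 95.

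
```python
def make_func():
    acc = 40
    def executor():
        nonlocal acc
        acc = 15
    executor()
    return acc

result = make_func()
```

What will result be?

Step 1: make_func() sets acc = 40.
Step 2: executor() uses nonlocal to reassign acc = 15.
Step 3: result = 15

The answer is 15.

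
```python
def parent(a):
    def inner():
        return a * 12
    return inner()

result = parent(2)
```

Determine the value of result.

Step 1: parent(2) binds parameter a = 2.
Step 2: inner() accesses a = 2 from enclosing scope.
Step 3: result = 2 * 12 = 24

The answer is 24.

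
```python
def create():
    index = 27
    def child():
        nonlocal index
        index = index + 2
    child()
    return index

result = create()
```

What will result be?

Step 1: create() sets index = 27.
Step 2: child() uses nonlocal to modify index in create's scope: index = 27 + 2 = 29.
Step 3: create() returns the modified index = 29

The answer is 29.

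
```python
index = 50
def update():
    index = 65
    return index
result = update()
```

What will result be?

Step 1: Global index = 50.
Step 2: update() creates local index = 65, shadowing the global.
Step 3: Returns local index = 65. result = 65

The answer is 65.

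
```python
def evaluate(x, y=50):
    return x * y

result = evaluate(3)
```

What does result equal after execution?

Step 1: evaluate(3) uses default y = 50.
Step 2: Returns 3 * 50 = 150.
Step 3: result = 150

The answer is 150.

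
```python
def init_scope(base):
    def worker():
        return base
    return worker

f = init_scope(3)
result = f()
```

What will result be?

Step 1: init_scope(3) creates closure capturing base = 3.
Step 2: f() returns the captured base = 3.
Step 3: result = 3

The answer is 3.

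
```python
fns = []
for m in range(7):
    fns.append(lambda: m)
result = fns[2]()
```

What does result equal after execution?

Step 1: The loop creates 7 lambdas, all referencing the same variable m.
Step 2: After the loop, m = 6 (final value).
Step 3: fns[2]() looks up m at call time and finds 6. This is the late binding gotcha. result = 6

The answer is 6.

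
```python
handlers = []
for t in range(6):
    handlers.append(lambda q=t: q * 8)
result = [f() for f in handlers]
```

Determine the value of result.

Step 1: Default arg q=t captures t at each iteration.
Step 2: handlers[k] has q defaulting to k, returns k * 8.
Step 3: result = [0, 8, 16, 24, 32, 40]

The answer is [0, 8, 16, 24, 32, 40].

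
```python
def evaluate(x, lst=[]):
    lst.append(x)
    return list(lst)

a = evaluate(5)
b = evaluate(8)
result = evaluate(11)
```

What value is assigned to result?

Step 1: Default list is shared. list() creates copies for return values.
Step 2: Internal list grows: [5] -> [5, 8] -> [5, 8, 11].
Step 3: result = [5, 8, 11]

The answer is [5, 8, 11].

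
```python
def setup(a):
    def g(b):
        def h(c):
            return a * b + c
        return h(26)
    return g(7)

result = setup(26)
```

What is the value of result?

Step 1: a = 26, b = 7, c = 26.
Step 2: h() computes a * b + c = 26 * 7 + 26 = 208.
Step 3: result = 208

The answer is 208.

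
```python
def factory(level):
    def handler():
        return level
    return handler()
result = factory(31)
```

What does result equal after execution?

Step 1: factory(31) binds parameter level = 31.
Step 2: handler() looks up level in enclosing scope and finds the parameter level = 31.
Step 3: result = 31

The answer is 31.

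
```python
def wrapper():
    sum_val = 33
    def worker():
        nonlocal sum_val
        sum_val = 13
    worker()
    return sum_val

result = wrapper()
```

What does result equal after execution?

Step 1: wrapper() sets sum_val = 33.
Step 2: worker() uses nonlocal to reassign sum_val = 13.
Step 3: result = 13

The answer is 13.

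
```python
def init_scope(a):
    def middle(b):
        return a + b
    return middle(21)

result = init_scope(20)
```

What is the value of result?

Step 1: init_scope(20) passes a = 20.
Step 2: middle(21) has b = 21, reads a = 20 from enclosing.
Step 3: result = 20 + 21 = 41

The answer is 41.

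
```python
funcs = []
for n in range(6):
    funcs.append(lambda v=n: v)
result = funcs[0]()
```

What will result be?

Step 1: Default argument v=n captures n's value at each iteration.
Step 2: funcs[0] captured v = 0 when n was 0.
Step 3: result = 0

The answer is 0.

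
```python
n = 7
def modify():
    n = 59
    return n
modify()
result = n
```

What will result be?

Step 1: n = 7 globally.
Step 2: modify() creates a LOCAL n = 59 (no global keyword!).
Step 3: The global n is unchanged. result = 7

The answer is 7.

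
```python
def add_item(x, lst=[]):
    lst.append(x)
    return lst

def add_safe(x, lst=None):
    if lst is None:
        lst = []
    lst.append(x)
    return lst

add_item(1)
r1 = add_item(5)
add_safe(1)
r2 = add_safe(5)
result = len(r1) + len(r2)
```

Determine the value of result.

Step 1: add_item shares mutable default: after 2 calls, lst = [1, 5], len = 2.
Step 2: add_safe creates fresh list each time: r2 = [5], len = 1.
Step 3: result = 2 + 1 = 3

The answer is 3.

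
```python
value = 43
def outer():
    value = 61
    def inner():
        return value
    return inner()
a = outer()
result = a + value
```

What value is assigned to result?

Step 1: outer() has local value = 61. inner() reads from enclosing.
Step 2: outer() returns 61. Global value = 43 unchanged.
Step 3: result = 61 + 43 = 104

The answer is 104.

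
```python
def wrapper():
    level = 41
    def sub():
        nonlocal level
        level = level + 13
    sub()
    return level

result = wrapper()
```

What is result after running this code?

Step 1: wrapper() sets level = 41.
Step 2: sub() uses nonlocal to modify level in wrapper's scope: level = 41 + 13 = 54.
Step 3: wrapper() returns the modified level = 54

The answer is 54.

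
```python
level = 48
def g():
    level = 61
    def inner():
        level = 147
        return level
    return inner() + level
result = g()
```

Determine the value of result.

Step 1: g() has local level = 61. inner() has local level = 147.
Step 2: inner() returns its local level = 147.
Step 3: g() returns 147 + its own level (61) = 208

The answer is 208.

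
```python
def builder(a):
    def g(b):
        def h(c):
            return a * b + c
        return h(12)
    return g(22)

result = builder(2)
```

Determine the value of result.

Step 1: a = 2, b = 22, c = 12.
Step 2: h() computes a * b + c = 2 * 22 + 12 = 56.
Step 3: result = 56

The answer is 56.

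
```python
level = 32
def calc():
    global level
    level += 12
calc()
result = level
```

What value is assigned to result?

Step 1: level = 32 globally.
Step 2: calc() modifies global level: level += 12 = 44.
Step 3: result = 44

The answer is 44.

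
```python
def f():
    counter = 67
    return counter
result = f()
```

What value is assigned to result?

Step 1: f() defines counter = 67 in its local scope.
Step 2: return counter finds the local variable counter = 67.
Step 3: result = 67

The answer is 67.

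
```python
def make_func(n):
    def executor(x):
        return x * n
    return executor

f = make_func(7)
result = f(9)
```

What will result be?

Step 1: make_func(7) creates a closure capturing n = 7.
Step 2: f(9) computes 9 * 7 = 63.
Step 3: result = 63

The answer is 63.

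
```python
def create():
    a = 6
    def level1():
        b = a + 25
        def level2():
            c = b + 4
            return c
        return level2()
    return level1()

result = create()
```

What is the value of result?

Step 1: a = 6. b = a + 25 = 31.
Step 2: c = b + 4 = 31 + 4 = 35.
Step 3: result = 35

The answer is 35.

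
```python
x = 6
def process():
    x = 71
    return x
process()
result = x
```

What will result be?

Step 1: Global x = 6.
Step 2: process() creates local x = 71 (shadow, not modification).
Step 3: After process() returns, global x is unchanged. result = 6

The answer is 6.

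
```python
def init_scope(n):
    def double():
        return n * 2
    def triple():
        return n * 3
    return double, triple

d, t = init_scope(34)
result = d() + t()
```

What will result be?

Step 1: Both closures capture the same n = 34.
Step 2: d() = 34 * 2 = 68, t() = 34 * 3 = 102.
Step 3: result = 68 + 102 = 170

The answer is 170.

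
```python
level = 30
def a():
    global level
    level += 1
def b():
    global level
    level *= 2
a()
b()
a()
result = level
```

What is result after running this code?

Step 1: level = 30.
Step 2: a(): level = 30 + 1 = 31.
Step 3: b(): level = 31 * 2 = 62.
Step 4: a(): level = 62 + 1 = 63

The answer is 63.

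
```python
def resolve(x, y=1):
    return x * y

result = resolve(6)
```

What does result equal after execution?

Step 1: resolve(6) uses default y = 1.
Step 2: Returns 6 * 1 = 6.
Step 3: result = 6

The answer is 6.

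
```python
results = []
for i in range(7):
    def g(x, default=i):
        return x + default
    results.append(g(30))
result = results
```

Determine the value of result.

Step 1: Default argument default=i is evaluated at function definition time.
Step 2: Each iteration creates g with default = current i value.
Step 3: g(30) returns 30 + default. results = [30, 31, 32, 33, 34, 35, 36]

The answer is [30, 31, 32, 33, 34, 35, 36].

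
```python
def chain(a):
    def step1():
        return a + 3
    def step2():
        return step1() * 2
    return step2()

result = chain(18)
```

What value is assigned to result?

Step 1: chain(18) captures a = 18.
Step 2: step2() calls step1() which returns 18 + 3 = 21.
Step 3: step2() returns 21 * 2 = 42

The answer is 42.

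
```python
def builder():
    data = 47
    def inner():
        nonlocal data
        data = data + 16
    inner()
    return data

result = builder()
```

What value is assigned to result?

Step 1: builder() sets data = 47.
Step 2: inner() uses nonlocal to modify data in builder's scope: data = 47 + 16 = 63.
Step 3: builder() returns the modified data = 63

The answer is 63.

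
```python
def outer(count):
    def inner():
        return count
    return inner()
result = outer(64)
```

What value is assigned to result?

Step 1: outer(64) binds parameter count = 64.
Step 2: inner() looks up count in enclosing scope and finds the parameter count = 64.
Step 3: result = 64

The answer is 64.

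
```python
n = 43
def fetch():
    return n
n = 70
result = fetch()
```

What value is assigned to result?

Step 1: n is first set to 43, then reassigned to 70.
Step 2: fetch() is called after the reassignment, so it looks up the current global n = 70.
Step 3: result = 70

The answer is 70.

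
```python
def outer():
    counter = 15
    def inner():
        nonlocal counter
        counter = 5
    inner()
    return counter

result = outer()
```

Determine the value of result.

Step 1: outer() sets counter = 15.
Step 2: inner() uses nonlocal to reassign counter = 5.
Step 3: result = 5

The answer is 5.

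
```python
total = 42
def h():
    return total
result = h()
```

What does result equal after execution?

Step 1: total = 42 is defined in the global scope.
Step 2: h() looks up total. No local total exists, so Python checks the global scope via LEGB rule and finds total = 42.
Step 3: result = 42

The answer is 42.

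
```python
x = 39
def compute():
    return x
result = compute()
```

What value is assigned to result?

Step 1: x = 39 is defined in the global scope.
Step 2: compute() looks up x. No local x exists, so Python checks the global scope via LEGB rule and finds x = 39.
Step 3: result = 39

The answer is 39.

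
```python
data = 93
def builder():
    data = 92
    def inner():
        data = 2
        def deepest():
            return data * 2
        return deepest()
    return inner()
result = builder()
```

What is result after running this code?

Step 1: deepest() looks up data through LEGB: not local, finds data = 2 in enclosing inner().
Step 2: Returns 2 * 2 = 4.
Step 3: result = 4

The answer is 4.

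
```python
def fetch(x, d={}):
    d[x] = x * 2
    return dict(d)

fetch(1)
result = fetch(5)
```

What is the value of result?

Step 1: Mutable default dict is shared across calls.
Step 2: First call adds 1: 2. Second call adds 5: 10.
Step 3: result = {1: 2, 5: 10}

The answer is {1: 2, 5: 10}.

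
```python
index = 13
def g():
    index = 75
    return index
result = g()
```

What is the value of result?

Step 1: Global index = 13.
Step 2: g() creates local index = 75, shadowing the global.
Step 3: Returns local index = 75. result = 75

The answer is 75.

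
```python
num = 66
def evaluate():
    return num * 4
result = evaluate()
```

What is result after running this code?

Step 1: num = 66 is defined globally.
Step 2: evaluate() looks up num from global scope = 66, then computes 66 * 4 = 264.
Step 3: result = 264

The answer is 264.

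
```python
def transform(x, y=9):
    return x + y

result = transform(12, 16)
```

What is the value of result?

Step 1: transform(12, 16) overrides default y with 16.
Step 2: Returns 12 + 16 = 28.
Step 3: result = 28

The answer is 28.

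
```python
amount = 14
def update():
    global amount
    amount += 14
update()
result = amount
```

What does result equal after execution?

Step 1: amount = 14 globally.
Step 2: update() modifies global amount: amount += 14 = 28.
Step 3: result = 28

The answer is 28.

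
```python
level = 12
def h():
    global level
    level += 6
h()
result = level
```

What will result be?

Step 1: level = 12 globally.
Step 2: h() modifies global level: level += 6 = 18.
Step 3: result = 18

The answer is 18.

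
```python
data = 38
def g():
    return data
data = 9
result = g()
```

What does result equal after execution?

Step 1: data is first set to 38, then reassigned to 9.
Step 2: g() is called after the reassignment, so it looks up the current global data = 9.
Step 3: result = 9

The answer is 9.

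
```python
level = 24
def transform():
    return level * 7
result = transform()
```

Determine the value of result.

Step 1: level = 24 is defined globally.
Step 2: transform() looks up level from global scope = 24, then computes 24 * 7 = 168.
Step 3: result = 168

The answer is 168.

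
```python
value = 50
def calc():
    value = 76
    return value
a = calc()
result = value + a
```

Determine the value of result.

Step 1: Global value = 50. calc() returns local value = 76.
Step 2: a = 76. Global value still = 50.
Step 3: result = 50 + 76 = 126

The answer is 126.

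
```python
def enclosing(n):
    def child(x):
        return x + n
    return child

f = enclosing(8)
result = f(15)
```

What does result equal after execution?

Step 1: enclosing(8) creates a closure that captures n = 8.
Step 2: f(15) calls the closure with x = 15, returning 15 + 8 = 23.
Step 3: result = 23

The answer is 23.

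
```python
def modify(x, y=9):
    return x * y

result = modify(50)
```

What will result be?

Step 1: modify(50) uses default y = 9.
Step 2: Returns 50 * 9 = 450.
Step 3: result = 450

The answer is 450.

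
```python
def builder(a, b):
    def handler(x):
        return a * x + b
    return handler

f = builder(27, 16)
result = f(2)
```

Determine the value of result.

Step 1: builder(27, 16) captures a = 27, b = 16.
Step 2: f(2) computes 27 * 2 + 16 = 70.
Step 3: result = 70

The answer is 70.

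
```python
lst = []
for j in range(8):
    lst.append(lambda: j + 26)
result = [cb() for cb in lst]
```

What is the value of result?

Step 1: All lambdas capture j by reference. After the loop, j = 7.
Step 2: Each call returns 7 + 26 = 33.
Step 3: result = [33, 33, 33, 33, 33, 33, 33, 33]

The answer is [33, 33, 33, 33, 33, 33, 33, 33].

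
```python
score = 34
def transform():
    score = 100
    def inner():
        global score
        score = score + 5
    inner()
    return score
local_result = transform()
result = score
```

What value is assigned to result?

Step 1: Global score = 34. transform() creates local score = 100.
Step 2: inner() declares global score and adds 5: global score = 34 + 5 = 39.
Step 3: transform() returns its local score = 100 (unaffected by inner).
Step 4: result = global score = 39

The answer is 39.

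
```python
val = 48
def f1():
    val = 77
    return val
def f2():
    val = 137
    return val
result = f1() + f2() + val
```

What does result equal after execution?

Step 1: Each function shadows global val with its own local.
Step 2: f1() returns 77, f2() returns 137.
Step 3: Global val = 48 is unchanged. result = 77 + 137 + 48 = 262

The answer is 262.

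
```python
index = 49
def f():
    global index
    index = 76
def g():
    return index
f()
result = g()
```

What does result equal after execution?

Step 1: index = 49.
Step 2: f() sets global index = 76.
Step 3: g() reads global index = 76. result = 76

The answer is 76.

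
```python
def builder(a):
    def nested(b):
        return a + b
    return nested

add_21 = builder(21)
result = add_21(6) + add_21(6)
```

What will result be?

Step 1: add_21 captures a = 21.
Step 2: add_21(6) = 21 + 6 = 27, called twice.
Step 3: result = 27 + 27 = 54

The answer is 54.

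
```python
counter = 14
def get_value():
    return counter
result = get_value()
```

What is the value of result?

Step 1: counter = 14 is defined in the global scope.
Step 2: get_value() looks up counter. No local counter exists, so Python checks the global scope via LEGB rule and finds counter = 14.
Step 3: result = 14

The answer is 14.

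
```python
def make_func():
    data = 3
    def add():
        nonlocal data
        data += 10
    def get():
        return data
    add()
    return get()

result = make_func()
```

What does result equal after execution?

Step 1: data = 3. add() modifies it via nonlocal, get() reads it.
Step 2: add() makes data = 3 + 10 = 13.
Step 3: get() returns 13. result = 13

The answer is 13.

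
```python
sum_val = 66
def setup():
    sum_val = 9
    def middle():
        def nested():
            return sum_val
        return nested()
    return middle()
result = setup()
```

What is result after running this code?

Step 1: setup() defines sum_val = 9. middle() and nested() have no local sum_val.
Step 2: nested() checks local (none), enclosing middle() (none), enclosing setup() and finds sum_val = 9.
Step 3: result = 9

The answer is 9.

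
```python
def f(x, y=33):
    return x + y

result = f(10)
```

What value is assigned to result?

Step 1: f(10) uses default y = 33.
Step 2: Returns 10 + 33 = 43.
Step 3: result = 43

The answer is 43.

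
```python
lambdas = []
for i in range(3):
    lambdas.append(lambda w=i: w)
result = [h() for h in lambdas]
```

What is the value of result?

Step 1: Default arg w=i captures i at each iteration.
Step 2: Each lambda has its own default: 0, 1, ..., 2.
Step 3: result = [0, 1, 2]

The answer is [0, 1, 2].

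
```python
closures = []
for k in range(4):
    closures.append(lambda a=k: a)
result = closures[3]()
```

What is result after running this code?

Step 1: Default argument a=k captures k's value at each iteration.
Step 2: closures[3] captured a = 3 when k was 3.
Step 3: result = 3

The answer is 3.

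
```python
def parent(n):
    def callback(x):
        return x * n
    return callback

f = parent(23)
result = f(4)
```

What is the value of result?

Step 1: parent(23) creates a closure capturing n = 23.
Step 2: f(4) computes 4 * 23 = 92.
Step 3: result = 92

The answer is 92.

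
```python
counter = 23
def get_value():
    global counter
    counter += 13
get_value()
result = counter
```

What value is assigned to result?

Step 1: counter = 23 globally.
Step 2: get_value() modifies global counter: counter += 13 = 36.
Step 3: result = 36

The answer is 36.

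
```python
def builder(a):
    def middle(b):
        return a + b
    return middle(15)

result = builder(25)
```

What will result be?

Step 1: builder(25) passes a = 25.
Step 2: middle(15) has b = 15, reads a = 25 from enclosing.
Step 3: result = 25 + 15 = 40

The answer is 40.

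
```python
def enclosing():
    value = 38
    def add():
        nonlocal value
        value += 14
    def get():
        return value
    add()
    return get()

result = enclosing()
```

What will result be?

Step 1: value = 38. add() modifies it via nonlocal, get() reads it.
Step 2: add() makes value = 38 + 14 = 52.
Step 3: get() returns 52. result = 52

The answer is 52.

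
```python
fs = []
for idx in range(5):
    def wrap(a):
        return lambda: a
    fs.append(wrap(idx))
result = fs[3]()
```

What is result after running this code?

Step 1: wrap(idx) creates a new scope capturing a = idx at call time.
Step 2: fs[3] = wrap(3), so its lambda captures a = 3.
Step 3: result = 3 (closure factory fixes late binding)

The answer is 3.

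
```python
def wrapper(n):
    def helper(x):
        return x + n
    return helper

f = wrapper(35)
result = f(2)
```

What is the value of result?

Step 1: wrapper(35) creates a closure that captures n = 35.
Step 2: f(2) calls the closure with x = 2, returning 2 + 35 = 37.
Step 3: result = 37

The answer is 37.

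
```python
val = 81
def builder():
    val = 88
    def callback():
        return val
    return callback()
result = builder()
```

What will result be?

Step 1: val = 81 globally, but builder() defines val = 88 locally.
Step 2: callback() looks up val. Not in local scope, so checks enclosing scope (builder) and finds val = 88.
Step 3: result = 88

The answer is 88.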